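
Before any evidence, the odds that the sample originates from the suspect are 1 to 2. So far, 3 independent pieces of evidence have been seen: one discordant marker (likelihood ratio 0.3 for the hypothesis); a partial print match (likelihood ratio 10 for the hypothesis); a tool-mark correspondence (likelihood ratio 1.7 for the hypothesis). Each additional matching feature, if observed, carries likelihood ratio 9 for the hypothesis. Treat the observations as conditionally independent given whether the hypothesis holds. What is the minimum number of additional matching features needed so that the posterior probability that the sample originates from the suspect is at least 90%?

1

Prior odds = 0.5.
Combined Bayes factor of the evidence already in hand = 0.3 × 10 × 1.7 = 5.1.
Odds after that evidence = 0.5 × 5.1 = 2.55.
Target odds = 0.9/0.1 = 9.
Need 9ⁿ ≥ 9 ÷ 2.55 = 60/17.
9¹ = 9, which meets the required 60/17; so n = 1.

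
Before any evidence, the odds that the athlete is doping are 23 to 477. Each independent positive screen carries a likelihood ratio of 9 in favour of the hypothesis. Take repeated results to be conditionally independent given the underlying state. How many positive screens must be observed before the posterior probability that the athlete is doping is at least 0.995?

Prior odds = 23/477.
Likelihood ratio per positive screen = 9.
Target posterior odds = 0.995/0.005 = 199.
Require 9ⁿ ≥ 199 ÷ (23/477) = 94923/23.
9³ = 729 falls short of 94923/23 but 9⁴ = 6561 reaches it, so n = 4.

4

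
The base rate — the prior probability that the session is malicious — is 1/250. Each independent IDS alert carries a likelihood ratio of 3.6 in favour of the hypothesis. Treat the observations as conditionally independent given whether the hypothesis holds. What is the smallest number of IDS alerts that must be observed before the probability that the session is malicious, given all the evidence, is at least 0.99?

Prior odds = 0.004/0.996 = 1/249.
Likelihood ratio per IDS alert = 3.6.
Target odds: 0.99 ÷ 0.01 = 99.
Require 3.6ⁿ ≥ 99 ÷ (1/249) = 24651.
3.6⁷ = 612220032/78125 falls short of 24651 but 3.6⁸ ≈28211.1 reaches it, so n = 8.

8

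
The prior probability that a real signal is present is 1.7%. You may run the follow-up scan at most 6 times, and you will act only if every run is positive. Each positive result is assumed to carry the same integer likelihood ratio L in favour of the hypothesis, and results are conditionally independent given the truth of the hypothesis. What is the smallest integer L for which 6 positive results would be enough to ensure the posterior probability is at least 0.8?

3

Prior odds = 0.017/0.983 = 17/983.
Target odds = 0.8/0.2 = 4.
Need L⁶ ≥ 4 ÷ (17/983) = 3932/17.
2⁶ = 64 < 3932/17 ≤ 729 = 3⁶, so L = 3.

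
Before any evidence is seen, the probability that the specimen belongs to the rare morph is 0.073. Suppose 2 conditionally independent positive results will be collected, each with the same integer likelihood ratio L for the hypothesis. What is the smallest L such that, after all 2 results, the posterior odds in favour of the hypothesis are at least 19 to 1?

16

Prior odds = 0.073/0.927 = 73/927.
Target odds = 19.
Need L² ≥ 19 ÷ (73/927) = 17613/73.
15² = 225 < 17613/73 ≤ 256 = 16², so L = 16.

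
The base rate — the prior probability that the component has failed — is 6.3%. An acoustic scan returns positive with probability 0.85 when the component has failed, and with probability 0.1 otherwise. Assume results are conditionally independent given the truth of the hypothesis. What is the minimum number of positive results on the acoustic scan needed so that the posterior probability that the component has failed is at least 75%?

Prior odds = 0.063/0.937 = 63/937.
Likelihood ratio of a positive result = 0.85/0.1 = 8.5.
Target odds: 0.75 ÷ 0.25 = 3.
Need (63/937) × 8.5ⁿ ≥ 3, i.e. 8.5ⁿ ≥ 937/21.
8.5¹ = 8.5 falls short of 937/21 but 8.5² = 72.25 reaches it, so n = 2.

2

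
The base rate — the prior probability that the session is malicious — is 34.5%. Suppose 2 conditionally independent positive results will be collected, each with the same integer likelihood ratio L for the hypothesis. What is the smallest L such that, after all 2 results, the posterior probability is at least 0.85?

Prior odds = 0.345/0.655 = 69/131.
Target odds = 0.85/0.15 = 17/3.
Need L² ≥ 17/3 ÷ (69/131) = 2227/207.
3² = 9 < 2227/207 ≤ 16 = 4², so L = 4.

4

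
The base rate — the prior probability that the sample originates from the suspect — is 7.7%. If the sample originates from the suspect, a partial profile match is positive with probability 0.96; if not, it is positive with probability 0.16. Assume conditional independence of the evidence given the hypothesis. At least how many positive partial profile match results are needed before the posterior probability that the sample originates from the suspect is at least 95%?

Prior odds = 0.077/0.923 = 77/923.
Likelihood ratio of a positive = 0.96/0.16 = 6.
Target odds: 0.95 ÷ 0.05 = 19.
Need (77/923) × 6ⁿ ≥ 19, i.e. 6ⁿ ≥ 17537/77.
6³ = 216 falls short of 17537/77 but 6⁴ = 1296 reaches it, so n = 4.

4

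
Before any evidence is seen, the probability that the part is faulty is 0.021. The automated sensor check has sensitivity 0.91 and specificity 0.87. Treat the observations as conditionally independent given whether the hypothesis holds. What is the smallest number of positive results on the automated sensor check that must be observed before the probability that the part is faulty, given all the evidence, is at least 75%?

3

Prior odds = 0.021/0.979 = 21/979.
False-positive rate = 1 − 0.87 = 0.13; likelihood ratio of a positive = 0.91/0.13 = 7.
Target odds: 0.75 ÷ 0.25 = 3.
Need (21/979) × 7ⁿ ≥ 3, i.e. 7ⁿ ≥ 979/7.
7² = 49 falls short of 979/7 but 7³ = 343 reaches it, so n = 3.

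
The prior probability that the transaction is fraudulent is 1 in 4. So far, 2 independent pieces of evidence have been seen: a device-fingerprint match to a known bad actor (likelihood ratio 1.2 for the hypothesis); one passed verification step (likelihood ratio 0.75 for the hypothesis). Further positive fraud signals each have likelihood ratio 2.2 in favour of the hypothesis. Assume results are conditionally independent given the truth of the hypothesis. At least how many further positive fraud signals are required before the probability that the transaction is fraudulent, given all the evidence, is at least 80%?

Prior odds = 0.25/0.75 = 1/3.
Combined Bayes factor of the evidence already in hand = 1.2 × 0.75 = 0.9.
Odds after that evidence = (1/3) × 0.9 = 0.3.
Target odds = 0.8/0.2 = 4.
Need 2.2ⁿ ≥ 4 ÷ 0.3 = 40/3.
2.2³ = 10.648 falls short of 40/3 but 2.2⁴ = 23.4256 reaches it, so n = 4.

4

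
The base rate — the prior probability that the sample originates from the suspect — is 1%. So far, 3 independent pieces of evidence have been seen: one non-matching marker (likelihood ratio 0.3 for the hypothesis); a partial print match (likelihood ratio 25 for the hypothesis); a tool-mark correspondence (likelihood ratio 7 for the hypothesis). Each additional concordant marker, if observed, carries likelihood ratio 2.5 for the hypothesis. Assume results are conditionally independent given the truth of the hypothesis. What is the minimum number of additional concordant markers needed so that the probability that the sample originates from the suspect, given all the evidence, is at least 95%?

4

Prior odds = 0.01/0.99 = 1/99.
Combined Bayes factor of the evidence already in hand = 0.3 × 25 × 7 = 52.5.
Odds after that evidence = (1/99) × 52.5 = 35/66.
Target odds = 0.95/0.05 = 19.
Need 2.5ⁿ ≥ 19 ÷ (35/66) = 1254/35.
2.5³ = 15.625 falls short of 1254/35 but 2.5⁴ = 39.0625 reaches it, so n = 4.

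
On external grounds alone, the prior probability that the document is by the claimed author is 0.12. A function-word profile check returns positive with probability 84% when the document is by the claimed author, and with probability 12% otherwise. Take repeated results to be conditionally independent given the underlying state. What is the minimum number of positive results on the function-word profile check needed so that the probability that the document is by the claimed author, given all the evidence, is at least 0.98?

Prior odds: 0.12 ÷ 0.88 = 3/22.
Likelihood ratio of a positive result = 0.84/0.12 = 7.
Target posterior odds = 0.98/0.02 = 49.
Need (3/22) × 7ⁿ ≥ 49, i.e. 7ⁿ ≥ 1078/3.
7³ = 343 falls short of 1078/3 but 7⁴ = 2401 reaches it, so n = 4.

4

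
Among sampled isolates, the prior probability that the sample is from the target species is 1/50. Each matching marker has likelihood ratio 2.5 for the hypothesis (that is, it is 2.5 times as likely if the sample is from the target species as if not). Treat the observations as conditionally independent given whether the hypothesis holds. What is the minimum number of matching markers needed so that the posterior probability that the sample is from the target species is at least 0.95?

Prior odds: 0.02 ÷ 0.98 = 1/49.
Likelihood ratio per matching marker = 2.5.
Target posterior odds = 0.95/0.05 = 19.
Require 2.5ⁿ ≥ 19 ÷ (1/49) = 931.
2.5⁷ = 610.3515625 falls short of 931 but 2.5⁸ = 390625/256 reaches it, so n = 8.

8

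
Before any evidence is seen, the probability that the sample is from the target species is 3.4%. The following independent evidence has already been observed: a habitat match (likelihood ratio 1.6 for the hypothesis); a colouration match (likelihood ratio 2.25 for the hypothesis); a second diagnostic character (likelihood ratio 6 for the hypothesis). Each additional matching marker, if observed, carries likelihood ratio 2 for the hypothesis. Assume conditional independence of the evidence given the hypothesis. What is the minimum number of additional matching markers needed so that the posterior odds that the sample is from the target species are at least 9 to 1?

4

Prior odds = 0.034/0.966 = 17/483.
Combined Bayes factor of the evidence already in hand = 1.6 × 2.25 × 6 = 21.6.
Odds after that evidence = (17/483) × 21.6 = 612/805.
Target odds = 9.
Need 2ⁿ ≥ 9 ÷ (612/805) = 805/68.
2³ = 8 falls short of 805/68 but 2⁴ = 16 reaches it, so n = 4.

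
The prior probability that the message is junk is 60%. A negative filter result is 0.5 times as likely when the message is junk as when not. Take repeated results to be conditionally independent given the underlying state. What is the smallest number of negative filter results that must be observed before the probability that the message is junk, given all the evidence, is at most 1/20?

Prior odds = 0.6/0.4 = 1.5.
Likelihood ratio per negative filter result = 0.5.
Target odds: 0.05 ÷ 0.95 = 1/19.
Require 0.5ⁿ ≤ 1/19 ÷ 1.5 = 2/57.
0.5⁴ = 0.0625 is still above 2/57 but 0.5⁵ = 0.03125 is at or below it, so n = 5.

5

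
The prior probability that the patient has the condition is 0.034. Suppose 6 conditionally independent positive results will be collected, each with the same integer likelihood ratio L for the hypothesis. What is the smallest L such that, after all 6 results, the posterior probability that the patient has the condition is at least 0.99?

4

Prior odds = 0.034/0.966 = 17/483.
Target odds = 0.99/0.01 = 99.
Need L⁶ ≥ 99 ÷ (17/483) = 47817/17.
3⁶ = 729 < 47817/17 ≤ 4096 = 4⁶, so L = 4.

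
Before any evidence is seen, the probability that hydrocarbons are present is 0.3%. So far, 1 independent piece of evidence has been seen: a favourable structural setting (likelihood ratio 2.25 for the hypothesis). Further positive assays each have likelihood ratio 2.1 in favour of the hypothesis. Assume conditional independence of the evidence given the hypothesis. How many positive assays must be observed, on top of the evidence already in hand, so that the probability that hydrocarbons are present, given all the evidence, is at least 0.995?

14

Prior odds = 0.003/0.997 = 3/997.
Bayes factor of the evidence already in hand = 2.25.
Odds after that evidence = (3/997) × 2.25 = 27/3988.
Target odds = 0.995/0.005 = 199.
Need 2.1ⁿ ≥ 199 ÷ (27/3988) = 793612/27.
2.1¹³ ≈15447.2 falls short of 793612/27 but 2.1¹⁴ ≈32439.2 reaches it, so n = 14.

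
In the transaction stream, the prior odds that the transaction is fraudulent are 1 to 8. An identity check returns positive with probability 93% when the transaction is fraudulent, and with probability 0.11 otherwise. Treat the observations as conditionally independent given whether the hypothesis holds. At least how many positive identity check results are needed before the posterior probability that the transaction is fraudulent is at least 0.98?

3

Prior odds = 0.125.
Likelihood ratio of a positive result = 0.93/0.11 = 93/11.
Target odds: 0.98 ÷ 0.02 = 49.
Need 0.125 × (93/11)ⁿ ≥ 49, i.e. (93/11)ⁿ ≥ 392.
(93/11)² = 8649/121 falls short of 392 but (93/11)³ = 804357/1331 reaches it, so n = 3.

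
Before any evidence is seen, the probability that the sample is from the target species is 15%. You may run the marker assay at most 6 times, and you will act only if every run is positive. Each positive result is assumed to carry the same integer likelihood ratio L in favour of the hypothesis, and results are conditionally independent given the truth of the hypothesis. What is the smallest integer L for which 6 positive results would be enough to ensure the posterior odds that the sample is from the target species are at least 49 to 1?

Prior odds = 0.15/0.85 = 3/17.
Target odds = 49.
Need L⁶ ≥ 49 ÷ (3/17) = 833/3.
2⁶ = 64 < 833/3 ≤ 729 = 3⁶, so L = 3.

3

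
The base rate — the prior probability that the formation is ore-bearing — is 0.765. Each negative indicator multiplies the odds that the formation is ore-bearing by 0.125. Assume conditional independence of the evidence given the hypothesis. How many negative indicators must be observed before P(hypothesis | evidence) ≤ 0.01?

Prior odds: 0.765 ÷ 0.235 = 153/47.
Likelihood ratio per negative indicator = 0.125.
Target odds: 0.01 ÷ 0.99 = 1/99.
Require 0.125ⁿ ≤ 1/99 ÷ (153/47) = 47/15147.
0.125² = 0.015625 is still above 47/15147 but 0.125³ = 0.001953125 is at or below it, so n = 3.

3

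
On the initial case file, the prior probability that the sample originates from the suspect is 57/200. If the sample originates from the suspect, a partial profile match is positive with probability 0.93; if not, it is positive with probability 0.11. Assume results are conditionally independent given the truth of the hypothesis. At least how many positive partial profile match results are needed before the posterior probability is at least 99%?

3

Prior odds: 0.285 ÷ 0.715 = 57/143.
Likelihood ratio of a positive = 0.93/0.11 = 93/11.
Target odds: 0.99 ÷ 0.01 = 99.
Require (93/11)ⁿ ≥ 99 ÷ (57/143) = 4719/19.
(93/11)² = 8649/121 falls short of 4719/19 but (93/11)³ = 804357/1331 reaches it, so n = 3.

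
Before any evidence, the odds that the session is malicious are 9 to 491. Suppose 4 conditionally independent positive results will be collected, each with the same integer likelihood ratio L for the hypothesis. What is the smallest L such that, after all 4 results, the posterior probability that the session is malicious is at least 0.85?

5

Prior odds = 9/491.
Target odds = 0.85/0.15 = 17/3.
Need L⁴ ≥ 17/3 ÷ (9/491) = 8347/27.
4⁴ = 256 < 8347/27 ≤ 625 = 5⁴, so L = 5.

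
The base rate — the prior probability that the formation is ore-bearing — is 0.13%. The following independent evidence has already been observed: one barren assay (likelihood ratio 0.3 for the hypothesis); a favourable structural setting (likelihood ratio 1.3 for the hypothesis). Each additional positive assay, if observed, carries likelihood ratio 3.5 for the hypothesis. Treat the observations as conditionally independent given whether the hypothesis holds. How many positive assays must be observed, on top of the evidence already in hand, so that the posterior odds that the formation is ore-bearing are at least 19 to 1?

9

Prior odds = 0.0013/0.9987 = 13/9987.
Combined Bayes factor of the evidence already in hand = 0.3 × 1.3 = 0.39.
Odds after that evidence = (13/9987) × 0.39 = 169/332900.
Target odds = 19.
Need 3.5ⁿ ≥ 19 ÷ (169/332900) = 6325100/169.
3.5⁸ = 5764801/256 falls short of 6325100/169 but 3.5⁹ = 40353607/512 reaches it, so n = 9.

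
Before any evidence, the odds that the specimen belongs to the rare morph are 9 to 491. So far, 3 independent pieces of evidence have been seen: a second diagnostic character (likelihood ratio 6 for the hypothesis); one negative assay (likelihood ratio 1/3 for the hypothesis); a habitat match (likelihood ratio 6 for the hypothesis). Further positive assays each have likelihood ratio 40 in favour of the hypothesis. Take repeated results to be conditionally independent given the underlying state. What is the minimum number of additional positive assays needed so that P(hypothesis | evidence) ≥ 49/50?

2

Prior odds = 9/491.
Combined Bayes factor of the evidence already in hand = 6 × (1/3) × 6 = 12.
Odds after that evidence = (9/491) × 12 = 108/491.
Target odds = 0.98/0.02 = 49.
Need 40ⁿ ≥ 49 ÷ (108/491) = 24059/108.
40¹ = 40 falls short of 24059/108 but 40² = 1600 reaches it, so n = 2.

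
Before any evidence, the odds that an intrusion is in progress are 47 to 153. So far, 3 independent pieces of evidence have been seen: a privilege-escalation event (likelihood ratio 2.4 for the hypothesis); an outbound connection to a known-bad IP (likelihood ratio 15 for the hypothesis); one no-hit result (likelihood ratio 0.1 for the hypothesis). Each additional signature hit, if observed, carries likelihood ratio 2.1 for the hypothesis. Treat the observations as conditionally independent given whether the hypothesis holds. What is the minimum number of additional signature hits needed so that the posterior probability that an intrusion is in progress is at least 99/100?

7

Prior odds = 47/153.
Combined Bayes factor of the evidence already in hand = 2.4 × 15 × 0.1 = 3.6.
Odds after that evidence = (47/153) × 3.6 = 94/85.
Target odds = 0.99/0.01 = 99.
Need 2.1ⁿ ≥ 99 ÷ (94/85) = 8415/94.
2.1⁶ = 85766121/1000000 falls short of 8415/94 but 2.1⁷ ≈180.109 reaches it, so n = 7.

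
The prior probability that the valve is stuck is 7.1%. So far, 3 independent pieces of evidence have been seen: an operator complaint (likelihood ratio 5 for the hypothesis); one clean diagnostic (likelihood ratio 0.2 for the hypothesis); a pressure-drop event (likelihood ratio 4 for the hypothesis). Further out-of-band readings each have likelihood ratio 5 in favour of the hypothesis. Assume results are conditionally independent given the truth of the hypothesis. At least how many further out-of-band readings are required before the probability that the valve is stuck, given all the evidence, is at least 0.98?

4

Prior odds = 0.071/0.929 = 71/929.
Combined Bayes factor of the evidence already in hand = 5 × 0.2 × 4 = 4.
Odds after that evidence = (71/929) × 4 = 284/929.
Target odds = 0.98/0.02 = 49.
Need 5ⁿ ≥ 49 ÷ (284/929) = 45521/284.
5³ = 125 falls short of 45521/284 but 5⁴ = 625 reaches it, so n = 4.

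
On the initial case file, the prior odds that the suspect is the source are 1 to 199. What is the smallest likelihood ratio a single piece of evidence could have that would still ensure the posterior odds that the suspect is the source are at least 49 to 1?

Prior odds = 1/199.
Target odds = 49.
Required Bayes factor = 49 ÷ (1/199) = 9751.

9751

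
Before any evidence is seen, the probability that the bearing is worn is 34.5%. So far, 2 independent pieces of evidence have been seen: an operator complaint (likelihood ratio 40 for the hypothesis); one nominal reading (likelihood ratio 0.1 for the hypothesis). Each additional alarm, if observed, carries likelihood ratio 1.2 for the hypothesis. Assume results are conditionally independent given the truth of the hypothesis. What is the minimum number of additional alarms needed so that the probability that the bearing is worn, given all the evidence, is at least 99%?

22

Prior odds = 0.345/0.655 = 69/131.
Combined Bayes factor of the evidence already in hand = 40 × 0.1 = 4.
Odds after that evidence = (69/131) × 4 = 276/131.
Target odds = 0.99/0.01 = 99.
Need 1.2ⁿ ≥ 99 ÷ (276/131) = 4323/92.
1.2²¹ ≈46.0051 falls short of 4323/92 but 1.2²² ≈55.2061 reaches it, so n = 22.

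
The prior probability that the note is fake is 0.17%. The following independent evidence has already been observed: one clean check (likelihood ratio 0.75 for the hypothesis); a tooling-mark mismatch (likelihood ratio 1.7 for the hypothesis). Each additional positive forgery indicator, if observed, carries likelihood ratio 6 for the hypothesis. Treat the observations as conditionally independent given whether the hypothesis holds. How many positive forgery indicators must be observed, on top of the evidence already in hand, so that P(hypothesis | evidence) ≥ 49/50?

6

Prior odds = 0.0017/0.9983 = 17/9983.
Combined Bayes factor of the evidence already in hand = 0.75 × 1.7 = 1.275.
Odds after that evidence = (17/9983) × 1.275 = 867/399320.
Target odds = 0.98/0.02 = 49.
Need 6ⁿ ≥ 49 ÷ (867/399320) = 19566680/867.
6⁵ = 7776 falls short of 19566680/867 but 6⁶ = 46656 reaches it, so n = 6.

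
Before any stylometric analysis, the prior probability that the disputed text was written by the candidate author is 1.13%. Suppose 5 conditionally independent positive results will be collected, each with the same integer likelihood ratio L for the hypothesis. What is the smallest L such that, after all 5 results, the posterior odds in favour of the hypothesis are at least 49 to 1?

Prior odds = 0.0113/0.9887 = 113/9887.
Target odds = 49.
Need L⁵ ≥ 49 ÷ (113/9887) = 484463/113.
5⁵ = 3125 < 484463/113 ≤ 7776 = 6⁵, so L = 6.

6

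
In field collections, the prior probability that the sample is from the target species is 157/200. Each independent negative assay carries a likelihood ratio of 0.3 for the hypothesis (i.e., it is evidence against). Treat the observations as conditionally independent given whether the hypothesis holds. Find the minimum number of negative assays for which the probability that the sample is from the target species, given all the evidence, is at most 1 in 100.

5

Prior odds = 0.785/0.215 = 157/43.
Likelihood ratio per negative assay = 0.3.
Target posterior odds = 0.01/0.99 = 1/99.
Need (157/43) × 0.3ⁿ ≤ 1/99, i.e. 0.3ⁿ ≤ 43/15543.
0.3⁴ = 0.0081 is still above 43/15543 but 0.3⁵ = 243/100000 is at or below it, so n = 5.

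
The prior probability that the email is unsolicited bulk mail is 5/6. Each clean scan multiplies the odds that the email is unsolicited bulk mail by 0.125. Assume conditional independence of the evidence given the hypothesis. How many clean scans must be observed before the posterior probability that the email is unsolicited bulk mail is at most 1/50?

Prior odds: (5/6) ÷ (1/6) = 5.
Likelihood ratio per clean scan = 0.125.
Target odds: 0.02 ÷ 0.98 = 1/49.
Require 0.125ⁿ ≤ 1/49 ÷ 5 = 1/245.
0.125² = 0.015625 is still above 1/245 but 0.125³ = 0.001953125 is at or below it, so n = 3.

3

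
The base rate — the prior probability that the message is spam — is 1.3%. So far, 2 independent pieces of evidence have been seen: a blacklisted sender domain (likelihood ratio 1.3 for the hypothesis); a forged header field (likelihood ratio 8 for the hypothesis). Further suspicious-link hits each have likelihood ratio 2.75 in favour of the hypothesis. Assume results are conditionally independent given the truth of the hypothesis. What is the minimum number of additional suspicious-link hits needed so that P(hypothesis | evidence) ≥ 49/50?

6

Prior odds = 0.013/0.987 = 13/987.
Combined Bayes factor of the evidence already in hand = 1.3 × 8 = 10.4.
Odds after that evidence = (13/987) × 10.4 = 676/4935.
Target odds = 0.98/0.02 = 49.
Need 2.75ⁿ ≥ 49 ÷ (676/4935) = 241815/676.
2.75⁵ = 161051/1024 falls short of 241815/676 but 2.75⁶ = 1771561/4096 reaches it, so n = 6.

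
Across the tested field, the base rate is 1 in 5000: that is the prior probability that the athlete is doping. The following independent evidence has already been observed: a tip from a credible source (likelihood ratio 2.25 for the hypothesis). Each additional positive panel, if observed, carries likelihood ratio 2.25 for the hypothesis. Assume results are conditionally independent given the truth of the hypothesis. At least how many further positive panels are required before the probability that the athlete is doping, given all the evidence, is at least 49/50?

15

Prior odds = 0.0002/0.9998 = 1/4999.
Bayes factor of the evidence already in hand = 2.25.
Odds after that evidence = (1/4999) × 2.25 = 9/19996.
Target odds = 0.98/0.02 = 49.
Need 2.25ⁿ ≥ 49 ÷ (9/19996) = 979804/9.
2.25¹⁴ ≈85222.7 falls short of 979804/9 but 2.25¹⁵ ≈191751 reaches it, so n = 15.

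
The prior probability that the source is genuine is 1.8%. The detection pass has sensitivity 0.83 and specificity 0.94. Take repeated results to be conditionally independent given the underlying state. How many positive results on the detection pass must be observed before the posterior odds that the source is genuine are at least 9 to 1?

3

Prior odds: 0.018 ÷ 0.982 = 9/491.
False-positive rate = 1 − 0.94 = 0.06; likelihood ratio of a positive = 0.83/0.06 = 83/6.
Target odds = 9.
Require (83/6)ⁿ ≥ 9 ÷ (9/491) = 491.
(83/6)² = 6889/36 falls short of 491 but (83/6)³ = 571787/216 reaches it, so n = 3.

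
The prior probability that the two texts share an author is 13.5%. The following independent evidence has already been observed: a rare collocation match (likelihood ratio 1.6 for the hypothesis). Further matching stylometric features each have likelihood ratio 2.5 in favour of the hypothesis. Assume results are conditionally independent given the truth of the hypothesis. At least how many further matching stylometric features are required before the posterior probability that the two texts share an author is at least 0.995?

8

Prior odds = 0.135/0.865 = 27/173.
Bayes factor of the evidence already in hand = 1.6.
Odds after that evidence = (27/173) × 1.6 = 216/865.
Target odds = 0.995/0.005 = 199.
Need 2.5ⁿ ≥ 199 ÷ (216/865) = 172135/216.
2.5⁷ = 610.3515625 falls short of 172135/216 but 2.5⁸ = 390625/256 reaches it, so n = 8.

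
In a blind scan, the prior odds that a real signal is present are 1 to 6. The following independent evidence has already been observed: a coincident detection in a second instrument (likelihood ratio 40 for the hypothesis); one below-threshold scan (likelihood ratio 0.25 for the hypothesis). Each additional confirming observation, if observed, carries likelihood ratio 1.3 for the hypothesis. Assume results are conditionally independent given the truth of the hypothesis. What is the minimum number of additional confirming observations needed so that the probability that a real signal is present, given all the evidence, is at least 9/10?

Prior odds = 1/6.
Combined Bayes factor of the evidence already in hand = 40 × 0.25 = 10.
Odds after that evidence = (1/6) × 10 = 5/3.
Target odds = 0.9/0.1 = 9.
Need 1.3ⁿ ≥ 9 ÷ (5/3) = 5.4.
1.3⁶ = 4826809/1000000 falls short of 5.4 but 1.3⁷ = 62748517/10000000 reaches it, so n = 7.

7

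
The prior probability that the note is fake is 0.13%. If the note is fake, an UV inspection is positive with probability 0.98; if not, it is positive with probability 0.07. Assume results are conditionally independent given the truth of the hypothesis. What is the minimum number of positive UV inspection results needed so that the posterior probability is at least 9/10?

4

Prior odds: 0.0013 ÷ 0.9987 = 13/9987.
Likelihood ratio of a positive = 0.98/0.07 = 14.
Target odds: 0.9 ÷ 0.1 = 9.
Require 14ⁿ ≥ 9 ÷ (13/9987) = 89883/13.
14³ = 2744 falls short of 89883/13 but 14⁴ = 38416 reaches it, so n = 4.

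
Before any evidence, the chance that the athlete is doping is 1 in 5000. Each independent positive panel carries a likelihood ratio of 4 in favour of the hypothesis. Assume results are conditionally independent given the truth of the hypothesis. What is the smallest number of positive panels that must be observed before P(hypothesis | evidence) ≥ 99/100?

Prior odds = 0.0002/0.9998 = 1/4999.
Likelihood ratio per positive panel = 4.
Target odds: 0.99 ÷ 0.01 = 99.
Need (1/4999) × 4ⁿ ≥ 99, i.e. 4ⁿ ≥ 494901.
4⁹ = 262144 falls short of 494901 but 4¹⁰ = 1048576 reaches it, so n = 10.

10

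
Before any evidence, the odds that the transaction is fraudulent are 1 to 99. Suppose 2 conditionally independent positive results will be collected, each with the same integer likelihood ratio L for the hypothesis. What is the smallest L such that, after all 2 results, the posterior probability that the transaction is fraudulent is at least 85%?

Prior odds = 1/99.
Target odds = 0.85/0.15 = 17/3.
Need L² ≥ 17/3 ÷ (1/99) = 561.
23² = 529 < 561 ≤ 576 = 24², so L = 24.

24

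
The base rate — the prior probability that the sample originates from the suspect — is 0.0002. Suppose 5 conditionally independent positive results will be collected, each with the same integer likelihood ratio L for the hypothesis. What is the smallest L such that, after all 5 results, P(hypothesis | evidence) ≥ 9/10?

9

Prior odds = 0.0002/0.9998 = 1/4999.
Target odds = 0.9/0.1 = 9.
Need L⁵ ≥ 9 ÷ (1/4999) = 44991.
8⁵ = 32768 < 44991 ≤ 59049 = 9⁵, so L = 9.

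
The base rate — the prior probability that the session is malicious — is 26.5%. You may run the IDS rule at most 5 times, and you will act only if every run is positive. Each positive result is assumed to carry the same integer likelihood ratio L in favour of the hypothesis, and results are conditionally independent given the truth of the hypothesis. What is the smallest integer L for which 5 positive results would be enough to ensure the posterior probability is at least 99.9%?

Prior odds = 0.265/0.735 = 53/147.
Target odds = 0.999/0.001 = 999.
Need L⁵ ≥ 999 ÷ (53/147) = 146853/53.
4⁵ = 1024 < 146853/53 ≤ 3125 = 5⁵, so L = 5.

5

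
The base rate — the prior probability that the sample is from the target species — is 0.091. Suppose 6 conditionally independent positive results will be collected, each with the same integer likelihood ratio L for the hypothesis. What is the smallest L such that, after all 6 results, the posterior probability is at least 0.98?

3

Prior odds = 0.091/0.909 = 91/909.
Target odds = 0.98/0.02 = 49.
Need L⁶ ≥ 49 ÷ (91/909) = 6363/13.
2⁶ = 64 < 6363/13 ≤ 729 = 3⁶, so L = 3.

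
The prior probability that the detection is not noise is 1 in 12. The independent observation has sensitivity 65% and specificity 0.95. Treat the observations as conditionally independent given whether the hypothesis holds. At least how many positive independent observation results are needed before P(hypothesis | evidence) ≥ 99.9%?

Prior odds: (1/12) ÷ (11/12) = 1/11.
False-positive rate = 1 − 0.95 = 0.05; likelihood ratio of a positive = 0.65/0.05 = 13.
Target posterior odds = 0.999/0.001 = 999.
Need (1/11) × 13ⁿ ≥ 999, i.e. 13ⁿ ≥ 10989.
13³ = 2197 falls short of 10989 but 13⁴ = 28561 reaches it, so n = 4.

4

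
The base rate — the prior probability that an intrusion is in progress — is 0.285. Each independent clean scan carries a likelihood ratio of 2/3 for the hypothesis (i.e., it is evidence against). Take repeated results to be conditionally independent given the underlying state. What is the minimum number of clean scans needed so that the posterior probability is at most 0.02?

Prior odds: 0.285 ÷ 0.715 = 57/143.
Likelihood ratio per clean scan = 2/3.
Target posterior odds = 0.02/0.98 = 1/49.
Require (2/3)ⁿ ≤ 1/49 ÷ (57/143) = 143/2793.
(2/3)⁷ = 128/2187 is still above 143/2793 but (2/3)⁸ = 256/6561 is at or below it, so n = 8.

8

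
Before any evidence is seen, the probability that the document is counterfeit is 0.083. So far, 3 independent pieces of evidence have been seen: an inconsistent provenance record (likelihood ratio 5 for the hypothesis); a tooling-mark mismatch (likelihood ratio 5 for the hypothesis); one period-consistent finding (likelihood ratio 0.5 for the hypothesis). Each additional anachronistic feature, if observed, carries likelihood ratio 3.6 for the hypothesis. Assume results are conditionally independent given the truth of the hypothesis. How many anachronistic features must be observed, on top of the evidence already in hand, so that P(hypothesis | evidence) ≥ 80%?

1

Prior odds = 0.083/0.917 = 83/917.
Combined Bayes factor of the evidence already in hand = 5 × 5 × 0.5 = 12.5.
Odds after that evidence = (83/917) × 12.5 = 2075/1834.
Target odds = 0.8/0.2 = 4.
Need 3.6ⁿ ≥ 4 ÷ (2075/1834) = 7336/2075.
3.6¹ = 3.6, which meets the required 7336/2075; so n = 1.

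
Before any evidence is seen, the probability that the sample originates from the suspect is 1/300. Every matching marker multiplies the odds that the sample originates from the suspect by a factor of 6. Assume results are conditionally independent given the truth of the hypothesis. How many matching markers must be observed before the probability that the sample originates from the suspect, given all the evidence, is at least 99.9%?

Prior odds: (1/300) ÷ (299/300) = 1/299.
Likelihood ratio per matching marker = 6.
Target posterior odds = 0.999/0.001 = 999.
Need (1/299) × 6ⁿ ≥ 999, i.e. 6ⁿ ≥ 298701.
6⁷ = 279936 falls short of 298701 but 6⁸ = 1679616 reaches it, so n = 8.

8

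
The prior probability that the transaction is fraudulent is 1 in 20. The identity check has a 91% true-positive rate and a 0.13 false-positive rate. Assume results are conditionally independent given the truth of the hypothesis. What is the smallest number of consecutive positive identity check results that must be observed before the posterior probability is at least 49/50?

4

Prior odds: 0.05 ÷ 0.95 = 1/19.
Likelihood ratio of a positive result = 0.91/0.13 = 7.
Target posterior odds = 0.98/0.02 = 49.
Need (1/19) × 7ⁿ ≥ 49, i.e. 7ⁿ ≥ 931.
7³ = 343 falls short of 931 but 7⁴ = 2401 reaches it, so n = 4.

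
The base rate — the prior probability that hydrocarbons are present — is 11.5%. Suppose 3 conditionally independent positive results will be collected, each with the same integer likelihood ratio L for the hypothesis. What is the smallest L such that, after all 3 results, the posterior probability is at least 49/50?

8

Prior odds = 0.115/0.885 = 23/177.
Target odds = 0.98/0.02 = 49.
Need L³ ≥ 49 ÷ (23/177) = 8673/23.
7³ = 343 < 8673/23 ≤ 512 = 8³, so L = 8.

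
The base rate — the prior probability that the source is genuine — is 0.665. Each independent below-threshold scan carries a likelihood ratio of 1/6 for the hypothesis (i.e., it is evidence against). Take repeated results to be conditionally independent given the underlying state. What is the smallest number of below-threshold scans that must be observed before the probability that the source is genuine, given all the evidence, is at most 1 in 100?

Prior odds = 0.665/0.335 = 133/67.
Likelihood ratio per below-threshold scan = 1/6.
Target odds: 0.01 ÷ 0.99 = 1/99.
Need (133/67) × (1/6)ⁿ ≤ 1/99, i.e. (1/6)ⁿ ≤ 67/13167.
(1/6)² = 1/36 is still above 67/13167 but (1/6)³ = 1/216 is at or below it, so n = 3.

3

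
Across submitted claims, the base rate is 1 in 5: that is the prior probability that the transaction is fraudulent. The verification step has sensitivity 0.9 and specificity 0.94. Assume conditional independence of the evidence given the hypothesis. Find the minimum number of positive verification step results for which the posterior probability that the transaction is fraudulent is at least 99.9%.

4

Prior odds = 0.2/0.8 = 0.25.
False-positive rate = 1 − 0.94 = 0.06; likelihood ratio of a positive = 0.9/0.06 = 15.
Target posterior odds = 0.999/0.001 = 999.
Require 15ⁿ ≥ 999 ÷ 0.25 = 3996.
15³ = 3375 falls short of 3996 but 15⁴ = 50625 reaches it, so n = 4.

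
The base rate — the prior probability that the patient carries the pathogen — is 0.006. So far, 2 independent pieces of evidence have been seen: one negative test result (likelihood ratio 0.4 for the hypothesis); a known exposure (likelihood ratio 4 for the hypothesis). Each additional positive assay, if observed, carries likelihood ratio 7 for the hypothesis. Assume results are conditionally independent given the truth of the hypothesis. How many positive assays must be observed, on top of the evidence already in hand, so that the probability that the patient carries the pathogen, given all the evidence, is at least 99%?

Prior odds = 0.006/0.994 = 3/497.
Combined Bayes factor of the evidence already in hand = 0.4 × 4 = 1.6.
Odds after that evidence = (3/497) × 1.6 = 24/2485.
Target odds = 0.99/0.01 = 99.
Need 7ⁿ ≥ 99 ÷ (24/2485) = 10250.625.
7⁴ = 2401 falls short of 10250.625 but 7⁵ = 16807 reaches it, so n = 5.

5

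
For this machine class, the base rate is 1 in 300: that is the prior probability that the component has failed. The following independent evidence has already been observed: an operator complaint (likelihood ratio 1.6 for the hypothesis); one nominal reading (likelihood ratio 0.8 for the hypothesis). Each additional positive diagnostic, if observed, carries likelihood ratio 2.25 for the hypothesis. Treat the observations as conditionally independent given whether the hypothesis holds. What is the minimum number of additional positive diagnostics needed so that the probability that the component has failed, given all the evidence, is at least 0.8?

Prior odds = (1/300)/(299/300) = 1/299.
Combined Bayes factor of the evidence already in hand = 1.6 × 0.8 = 1.28.
Odds after that evidence = (1/299) × 1.28 = 32/7475.
Target odds = 0.8/0.2 = 4.
Need 2.25ⁿ ≥ 4 ÷ (32/7475) = 934.375.
2.25⁸ = 43046721/65536 falls short of 934.375 but 2.25⁹ = 387420489/262144 reaches it, so n = 9.

9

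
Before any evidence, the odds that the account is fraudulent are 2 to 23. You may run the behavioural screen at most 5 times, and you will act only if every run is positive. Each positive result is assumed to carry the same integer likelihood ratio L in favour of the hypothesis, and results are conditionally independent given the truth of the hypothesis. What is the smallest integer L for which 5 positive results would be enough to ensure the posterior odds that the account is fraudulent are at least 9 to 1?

3

Prior odds = 2/23.
Target odds = 9.
Need L⁵ ≥ 9 ÷ (2/23) = 103.5.
2⁵ = 32 < 103.5 ≤ 243 = 3⁵, so L = 3.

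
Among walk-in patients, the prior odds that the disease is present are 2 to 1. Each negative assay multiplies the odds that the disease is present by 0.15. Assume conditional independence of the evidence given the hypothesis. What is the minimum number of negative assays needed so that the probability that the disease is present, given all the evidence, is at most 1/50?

Prior odds = 2.
Likelihood ratio per negative assay = 0.15.
Target posterior odds = 0.02/0.98 = 1/49.
Require 0.15ⁿ ≤ 1/49 ÷ 2 = 1/98.
0.15² = 0.0225 is still above 1/98 but 0.15³ = 0.003375 is at or below it, so n = 3.

3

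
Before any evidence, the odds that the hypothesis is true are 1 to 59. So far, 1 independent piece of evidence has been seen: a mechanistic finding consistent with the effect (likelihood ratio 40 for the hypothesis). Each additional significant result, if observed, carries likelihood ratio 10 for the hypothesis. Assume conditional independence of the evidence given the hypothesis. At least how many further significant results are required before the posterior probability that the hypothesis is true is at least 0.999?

Prior odds = 1/59.
Bayes factor of the evidence already in hand = 40.
Odds after that evidence = (1/59) × 40 = 40/59.
Target odds = 0.999/0.001 = 999.
Need 10ⁿ ≥ 999 ÷ (40/59) = 1473.525.
10³ = 1000 falls short of 1473.525 but 10⁴ = 10000 reaches it, so n = 4.

4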